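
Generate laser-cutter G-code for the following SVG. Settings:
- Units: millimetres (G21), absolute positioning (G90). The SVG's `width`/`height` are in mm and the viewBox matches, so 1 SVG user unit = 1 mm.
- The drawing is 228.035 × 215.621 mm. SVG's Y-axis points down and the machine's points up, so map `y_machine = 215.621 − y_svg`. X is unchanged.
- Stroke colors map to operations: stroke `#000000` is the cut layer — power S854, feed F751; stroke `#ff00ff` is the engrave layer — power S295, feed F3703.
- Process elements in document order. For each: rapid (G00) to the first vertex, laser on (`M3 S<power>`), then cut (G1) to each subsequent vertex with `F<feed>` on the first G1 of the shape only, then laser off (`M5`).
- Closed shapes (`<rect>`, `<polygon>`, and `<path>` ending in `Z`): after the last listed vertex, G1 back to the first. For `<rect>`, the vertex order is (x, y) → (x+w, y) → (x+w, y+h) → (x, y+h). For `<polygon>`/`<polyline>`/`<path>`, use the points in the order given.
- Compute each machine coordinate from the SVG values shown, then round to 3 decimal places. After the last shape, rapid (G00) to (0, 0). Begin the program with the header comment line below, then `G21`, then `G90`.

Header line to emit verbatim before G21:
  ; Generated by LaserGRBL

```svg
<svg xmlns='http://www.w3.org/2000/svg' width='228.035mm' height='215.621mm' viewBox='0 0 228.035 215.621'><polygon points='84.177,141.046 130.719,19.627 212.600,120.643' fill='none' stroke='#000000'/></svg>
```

Since the viewBox matches the mm dimensions, user units are millimetres directly. The only transform is the Y-flip y_m = 215.621 − y_svg.

Shape 1 is a regular polygon drawn with `<polygon>`. Its stroke #000000 means cut at S854, F751. After flipping Y the toolpath is (84.177,74.575) → (130.719,195.994) → (212.600,94.978) → (84.177,74.575), returning to the start.

; Generated by LaserGRBL
G21
G90
G00 X84.177 Y74.575
M3 S854
G1 X130.719 Y195.994 F751
G1 X212.600 Y94.978
G1 X84.177 Y74.575
M5
G00 X0.000 Y0.000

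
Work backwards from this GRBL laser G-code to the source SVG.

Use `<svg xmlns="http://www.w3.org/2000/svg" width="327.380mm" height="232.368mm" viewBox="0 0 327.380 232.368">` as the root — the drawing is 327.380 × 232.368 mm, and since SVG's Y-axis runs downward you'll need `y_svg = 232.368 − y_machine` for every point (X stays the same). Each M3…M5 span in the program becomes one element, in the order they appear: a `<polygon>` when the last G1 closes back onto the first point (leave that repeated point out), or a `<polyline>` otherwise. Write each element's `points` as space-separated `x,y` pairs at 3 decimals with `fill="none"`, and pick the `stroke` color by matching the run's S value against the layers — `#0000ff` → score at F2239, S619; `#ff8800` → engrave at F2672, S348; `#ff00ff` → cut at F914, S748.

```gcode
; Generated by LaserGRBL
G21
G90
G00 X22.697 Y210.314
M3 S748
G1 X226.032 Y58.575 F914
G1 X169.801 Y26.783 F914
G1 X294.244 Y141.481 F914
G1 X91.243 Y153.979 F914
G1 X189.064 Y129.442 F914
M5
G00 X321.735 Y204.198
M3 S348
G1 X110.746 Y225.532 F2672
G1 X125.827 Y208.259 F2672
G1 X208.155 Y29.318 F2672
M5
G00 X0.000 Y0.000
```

<svg xmlns="http://www.w3.org/2000/svg" width="327.380mm" height="232.368mm" viewBox="0 0 327.380 232.368">
  <polyline points="22.697,22.054 226.032,173.793 169.801,205.585 294.244,90.887 91.243,78.389 189.064,102.926" fill="none" stroke="#ff00ff"/>
  <polyline points="321.735,28.170 110.746,6.836 125.827,24.109 208.155,203.050" fill="none" stroke="#ff8800"/>
</svg>

Machine Y-up, SVG Y-down with viewBox height 232.368, so y_svg = 232.368 − y_machine; X carries over.

Run 1: the run's S748 means `#ff00ff` (cut). The run is open, so emit a `<polyline>` with points (Y-flipped): 22.697,22.054 226.032,173.793 169.801,205.585 294.244,90.887 91.243,78.389 189.064,102.926.

Run 2: the run's S348 means `#ff8800` (engrave). The run is open, so emit a `<polyline>` with points (Y-flipped): 321.735,28.170 110.746,6.836 125.827,24.109 208.155,203.050.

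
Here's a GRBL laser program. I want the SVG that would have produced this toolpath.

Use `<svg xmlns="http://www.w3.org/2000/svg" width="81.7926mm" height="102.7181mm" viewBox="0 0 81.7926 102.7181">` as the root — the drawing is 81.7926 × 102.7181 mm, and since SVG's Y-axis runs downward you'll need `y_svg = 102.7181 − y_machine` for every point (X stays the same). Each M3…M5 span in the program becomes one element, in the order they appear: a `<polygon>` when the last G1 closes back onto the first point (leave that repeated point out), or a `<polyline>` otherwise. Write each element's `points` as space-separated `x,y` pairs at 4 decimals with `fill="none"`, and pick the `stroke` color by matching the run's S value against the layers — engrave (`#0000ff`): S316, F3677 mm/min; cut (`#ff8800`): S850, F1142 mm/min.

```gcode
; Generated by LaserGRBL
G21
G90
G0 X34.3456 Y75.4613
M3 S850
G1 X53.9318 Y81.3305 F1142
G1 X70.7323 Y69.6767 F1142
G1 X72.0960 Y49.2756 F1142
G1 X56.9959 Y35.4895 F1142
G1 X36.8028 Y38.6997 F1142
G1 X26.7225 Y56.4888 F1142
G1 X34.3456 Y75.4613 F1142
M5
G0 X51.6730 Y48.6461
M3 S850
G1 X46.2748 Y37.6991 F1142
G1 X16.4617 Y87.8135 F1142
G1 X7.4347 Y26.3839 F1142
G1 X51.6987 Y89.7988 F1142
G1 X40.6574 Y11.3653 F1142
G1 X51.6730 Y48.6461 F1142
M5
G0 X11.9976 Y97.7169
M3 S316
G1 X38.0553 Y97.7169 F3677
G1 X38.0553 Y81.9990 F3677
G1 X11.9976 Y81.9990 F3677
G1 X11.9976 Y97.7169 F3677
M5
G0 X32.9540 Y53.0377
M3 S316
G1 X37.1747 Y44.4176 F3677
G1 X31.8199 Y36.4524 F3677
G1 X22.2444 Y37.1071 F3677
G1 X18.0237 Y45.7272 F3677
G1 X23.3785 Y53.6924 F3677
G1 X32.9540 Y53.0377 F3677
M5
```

Each laser-on run becomes one SVG element. Flip Y back into SVG space with y_svg = 102.7181 − y_machine.

Run 1: the run's S850 means `#ff8800` (cut). The run returns to its start, so emit a `<polygon>` with points (Y-flipped): 34.3456,27.2568 53.9318,21.3876 70.7323,33.0414 72.0960,53.4425 56.9959,67.2286 36.8028,64.0184 26.7225,46.2293.

Run 2: power S850 maps to stroke `#ff8800` (cut). The run returns to its start, so emit a `<polygon>` with points (Y-flipped): 51.6730,54.0720 46.2748,65.0190 16.4617,14.9046 7.4347,76.3342 51.6987,12.9193 40.6574,91.3528.

Run 3: power S316 maps to stroke `#0000ff` (engrave). The run returns to its start, so emit a `<polygon>` with points (Y-flipped): 11.9976,5.0012 38.0553,5.0012 38.0553,20.7191 11.9976,20.7191.

Run 4: S316 ⇒ engrave layer `#0000ff`. The run returns to its start, so emit a `<polygon>` with points (Y-flipped): 32.9540,49.6804 37.1747,58.3005 31.8199,66.2657 22.2444,65.6110 18.0237,56.9909 23.3785,49.0257.

<svg xmlns="http://www.w3.org/2000/svg" width="81.7926mm" height="102.7181mm" viewBox="0 0 81.7926 102.7181">
  <polygon points="34.3456,27.2568 53.9318,21.3876 70.7323,33.0414 72.0960,53.4425 56.9959,67.2286 36.8028,64.0184 26.7225,46.2293" fill="none" stroke="#ff8800"/>
  <polygon points="51.6730,54.0720 46.2748,65.0190 16.4617,14.9046 7.4347,76.3342 51.6987,12.9193 40.6574,91.3528" fill="none" stroke="#ff8800"/>
  <polygon points="11.9976,5.0012 38.0553,5.0012 38.0553,20.7191 11.9976,20.7191" fill="none" stroke="#0000ff"/>
  <polygon points="32.9540,49.6804 37.1747,58.3005 31.8199,66.2657 22.2444,65.6110 18.0237,56.9909 23.3785,49.0257" fill="none" stroke="#0000ff"/>
</svg>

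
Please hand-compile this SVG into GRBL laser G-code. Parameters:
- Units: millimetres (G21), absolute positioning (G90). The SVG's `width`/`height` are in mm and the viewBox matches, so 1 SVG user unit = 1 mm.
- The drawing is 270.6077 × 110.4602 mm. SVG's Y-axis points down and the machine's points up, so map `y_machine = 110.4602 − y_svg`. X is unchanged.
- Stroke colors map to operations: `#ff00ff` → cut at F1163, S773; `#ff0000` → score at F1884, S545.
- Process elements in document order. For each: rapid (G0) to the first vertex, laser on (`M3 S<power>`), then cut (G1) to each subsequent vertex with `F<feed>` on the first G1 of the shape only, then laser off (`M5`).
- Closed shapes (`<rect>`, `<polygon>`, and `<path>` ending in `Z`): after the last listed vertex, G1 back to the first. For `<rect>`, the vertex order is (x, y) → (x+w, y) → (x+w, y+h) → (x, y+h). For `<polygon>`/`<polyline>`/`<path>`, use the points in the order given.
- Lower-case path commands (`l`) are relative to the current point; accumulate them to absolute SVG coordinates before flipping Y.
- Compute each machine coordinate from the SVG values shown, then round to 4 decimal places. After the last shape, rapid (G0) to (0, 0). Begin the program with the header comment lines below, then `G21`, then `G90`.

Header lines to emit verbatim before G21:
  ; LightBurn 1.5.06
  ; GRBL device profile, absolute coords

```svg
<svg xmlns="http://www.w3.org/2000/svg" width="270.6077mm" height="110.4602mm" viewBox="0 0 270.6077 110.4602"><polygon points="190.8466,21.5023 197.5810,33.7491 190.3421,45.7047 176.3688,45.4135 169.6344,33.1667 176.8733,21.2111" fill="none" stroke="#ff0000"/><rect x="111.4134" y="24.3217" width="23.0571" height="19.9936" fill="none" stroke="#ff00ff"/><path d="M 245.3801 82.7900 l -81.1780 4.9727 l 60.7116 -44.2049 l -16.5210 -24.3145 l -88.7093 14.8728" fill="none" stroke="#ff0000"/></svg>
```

Since the viewBox matches the mm dimensions, user units are millimetres directly. The only transform is the Y-flip y_m = 110.4602 − y_svg.

Shape 1 is a regular polygon drawn with `<polygon>`. Its stroke #ff0000 means score at S545, F1884. After flipping Y the toolpath is (190.8466,88.9579) → (197.5810,76.7111) → (190.3421,64.7555) → (176.3688,65.0467) → (169.6344,77.2935) → (176.8733,89.2491) → (190.8466,88.9579), returning to the start.

Shape 2 is a rectangle drawn with `<rect>`. Its stroke #ff00ff means cut at S773, F1163. After flipping Y the toolpath is (111.4134,86.1385) → (134.4705,86.1385) → (134.4705,66.1449) → (111.4134,66.1449) → (111.4134,86.1385), returning to the start.

Shape 3 is a open polyline drawn with `<path>`. Its stroke #ff0000 means score at S545, F1884. After flipping Y the toolpath is (245.3801,27.6702) → (164.2021,22.6975) → (224.9137,66.9024) → (208.3927,91.2169) → (119.6834,76.3441).

; LightBurn 1.5.06
; GRBL device profile, absolute coords
G21
G90
G0 X190.8466 Y88.9579
M3 S545
G1 X197.5810 Y76.7111 F1884
G1 X190.3421 Y64.7555
G1 X176.3688 Y65.0467
G1 X169.6344 Y77.2935
G1 X176.8733 Y89.2491
G1 X190.8466 Y88.9579
M5
G0 X111.4134 Y86.1385
M3 S773
G1 X134.4705 Y86.1385 F1163
G1 X134.4705 Y66.1449
G1 X111.4134 Y66.1449
G1 X111.4134 Y86.1385
M5
G0 X245.3801 Y27.6702
M3 S545
G1 X164.2021 Y22.6975 F1884
G1 X224.9137 Y66.9024
G1 X208.3927 Y91.2169
G1 X119.6834 Y76.3441
M5
G0 X0.0000 Y0.0000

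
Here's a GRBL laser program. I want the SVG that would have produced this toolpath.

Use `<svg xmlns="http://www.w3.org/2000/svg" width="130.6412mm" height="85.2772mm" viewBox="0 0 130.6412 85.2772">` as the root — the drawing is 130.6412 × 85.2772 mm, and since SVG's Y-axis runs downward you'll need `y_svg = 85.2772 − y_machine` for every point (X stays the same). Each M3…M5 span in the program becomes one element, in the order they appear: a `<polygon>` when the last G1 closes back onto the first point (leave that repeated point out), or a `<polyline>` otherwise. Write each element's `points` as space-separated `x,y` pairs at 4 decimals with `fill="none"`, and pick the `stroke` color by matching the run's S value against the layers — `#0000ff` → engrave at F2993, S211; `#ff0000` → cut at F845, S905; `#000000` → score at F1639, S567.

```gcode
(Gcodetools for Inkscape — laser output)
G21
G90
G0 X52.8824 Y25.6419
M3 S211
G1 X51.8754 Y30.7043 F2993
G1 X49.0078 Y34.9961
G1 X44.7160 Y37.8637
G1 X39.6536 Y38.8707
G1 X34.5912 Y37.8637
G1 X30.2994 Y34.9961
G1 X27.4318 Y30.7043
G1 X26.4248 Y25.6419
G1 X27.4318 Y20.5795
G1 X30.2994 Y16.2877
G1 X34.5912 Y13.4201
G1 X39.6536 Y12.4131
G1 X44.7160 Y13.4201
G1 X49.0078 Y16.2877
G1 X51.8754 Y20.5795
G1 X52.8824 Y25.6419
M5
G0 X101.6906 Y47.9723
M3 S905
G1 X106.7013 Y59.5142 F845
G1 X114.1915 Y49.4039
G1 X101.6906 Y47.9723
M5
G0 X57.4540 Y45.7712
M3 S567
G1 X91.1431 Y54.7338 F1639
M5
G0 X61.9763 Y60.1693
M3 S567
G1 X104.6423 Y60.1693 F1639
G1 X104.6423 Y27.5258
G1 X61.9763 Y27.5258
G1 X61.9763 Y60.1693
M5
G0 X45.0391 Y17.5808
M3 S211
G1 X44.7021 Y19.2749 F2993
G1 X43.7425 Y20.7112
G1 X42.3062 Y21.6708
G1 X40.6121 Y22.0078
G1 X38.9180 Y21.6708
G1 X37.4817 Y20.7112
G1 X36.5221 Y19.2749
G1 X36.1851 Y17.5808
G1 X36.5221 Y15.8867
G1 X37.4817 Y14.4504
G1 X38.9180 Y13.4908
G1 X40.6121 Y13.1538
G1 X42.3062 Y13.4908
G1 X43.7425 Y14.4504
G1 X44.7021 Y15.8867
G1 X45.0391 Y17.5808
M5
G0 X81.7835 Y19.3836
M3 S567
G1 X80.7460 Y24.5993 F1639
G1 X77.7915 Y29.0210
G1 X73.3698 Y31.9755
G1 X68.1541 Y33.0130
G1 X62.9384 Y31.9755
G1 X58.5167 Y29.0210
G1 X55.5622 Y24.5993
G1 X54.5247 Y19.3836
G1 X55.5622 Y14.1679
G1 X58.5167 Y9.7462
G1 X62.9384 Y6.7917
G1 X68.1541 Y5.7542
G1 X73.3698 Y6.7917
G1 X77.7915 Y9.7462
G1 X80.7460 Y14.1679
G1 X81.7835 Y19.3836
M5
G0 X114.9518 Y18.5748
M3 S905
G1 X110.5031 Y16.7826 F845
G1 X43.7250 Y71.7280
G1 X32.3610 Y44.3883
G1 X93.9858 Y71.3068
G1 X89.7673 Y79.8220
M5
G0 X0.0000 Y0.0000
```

Each laser-on run becomes one SVG element. Flip Y back into SVG space with y_svg = 85.2772 − y_machine.

Run 1: the run's S211 means `#0000ff` (engrave). The run returns to its start, so emit a `<polygon>` with points (Y-flipped): 52.8824,59.6353 51.8754,54.5729 49.0078,50.2811 44.7160,47.4135 39.6536,46.4065 34.5912,47.4135 30.2994,50.2811 27.4318,54.5729 26.4248,59.6353 27.4318,64.6977 30.2994,68.9895 34.5912,71.8571 39.6536,72.8641 44.7160,71.8571 49.0078,68.9895 51.8754,64.6977.

Run 2: the run's S905 means `#ff0000` (cut). The run returns to its start, so emit a `<polygon>` with points (Y-flipped): 101.6906,37.3049 106.7013,25.7630 114.1915,35.8733.

Run 3: power S567 maps to stroke `#000000` (score). The run is open, so emit a `<polyline>` with points (Y-flipped): 57.4540,39.5060 91.1431,30.5434.

Run 4: power S567 maps to stroke `#000000` (score). The run returns to its start, so emit a `<polygon>` with points (Y-flipped): 61.9763,25.1079 104.6423,25.1079 104.6423,57.7514 61.9763,57.7514.

Run 5: S211 ⇒ engrave layer `#0000ff`. The run returns to its start, so emit a `<polygon>` with points (Y-flipped): 45.0391,67.6964 44.7021,66.0023 43.7425,64.5660 42.3062,63.6064 40.6121,63.2694 38.9180,63.6064 37.4817,64.5660 36.5221,66.0023 36.1851,67.6964 36.5221,69.3905 37.4817,70.8268 38.9180,71.7864 40.6121,72.1234 42.3062,71.7864 43.7425,70.8268 44.7021,69.3905.

Run 6: S567 ⇒ score layer `#000000`. The run returns to its start, so emit a `<polygon>` with points (Y-flipped): 81.7835,65.8936 80.7460,60.6779 77.7915,56.2562 73.3698,53.3017 68.1541,52.2642 62.9384,53.3017 58.5167,56.2562 55.5622,60.6779 54.5247,65.8936 55.5622,71.1093 58.5167,75.5310 62.9384,78.4855 68.1541,79.5230 73.3698,78.4855 77.7915,75.5310 80.7460,71.1093.

Run 7: the run's S905 means `#ff0000` (cut). The run is open, so emit a `<polyline>` with points (Y-flipped): 114.9518,66.7024 110.5031,68.4946 43.7250,13.5492 32.3610,40.8889 93.9858,13.9704 89.7673,5.4552.

<svg xmlns="http://www.w3.org/2000/svg" width="130.6412mm" height="85.2772mm" viewBox="0 0 130.6412 85.2772">
  <polygon points="52.8824,59.6353 51.8754,54.5729 49.0078,50.2811 44.7160,47.4135 39.6536,46.4065 34.5912,47.4135 30.2994,50.2811 27.4318,54.5729 26.4248,59.6353 27.4318,64.6977 30.2994,68.9895 34.5912,71.8571 39.6536,72.8641 44.7160,71.8571 49.0078,68.9895 51.8754,64.6977" fill="none" stroke="#0000ff"/>
  <polygon points="101.6906,37.3049 106.7013,25.7630 114.1915,35.8733" fill="none" stroke="#ff0000"/>
  <polyline points="57.4540,39.5060 91.1431,30.5434" fill="none" stroke="#000000"/>
  <polygon points="61.9763,25.1079 104.6423,25.1079 104.6423,57.7514 61.9763,57.7514" fill="none" stroke="#000000"/>
  <polygon points="45.0391,67.6964 44.7021,66.0023 43.7425,64.5660 42.3062,63.6064 40.6121,63.2694 38.9180,63.6064 37.4817,64.5660 36.5221,66.0023 36.1851,67.6964 36.5221,69.3905 37.4817,70.8268 38.9180,71.7864 40.6121,72.1234 42.3062,71.7864 43.7425,70.8268 44.7021,69.3905" fill="none" stroke="#0000ff"/>
  <polygon points="81.7835,65.8936 80.7460,60.6779 77.7915,56.2562 73.3698,53.3017 68.1541,52.2642 62.9384,53.3017 58.5167,56.2562 55.5622,60.6779 54.5247,65.8936 55.5622,71.1093 58.5167,75.5310 62.9384,78.4855 68.1541,79.5230 73.3698,78.4855 77.7915,75.5310 80.7460,71.1093" fill="none" stroke="#000000"/>
  <polyline points="114.9518,66.7024 110.5031,68.4946 43.7250,13.5492 32.3610,40.8889 93.9858,13.9704 89.7673,5.4552" fill="none" stroke="#ff0000"/>
</svg>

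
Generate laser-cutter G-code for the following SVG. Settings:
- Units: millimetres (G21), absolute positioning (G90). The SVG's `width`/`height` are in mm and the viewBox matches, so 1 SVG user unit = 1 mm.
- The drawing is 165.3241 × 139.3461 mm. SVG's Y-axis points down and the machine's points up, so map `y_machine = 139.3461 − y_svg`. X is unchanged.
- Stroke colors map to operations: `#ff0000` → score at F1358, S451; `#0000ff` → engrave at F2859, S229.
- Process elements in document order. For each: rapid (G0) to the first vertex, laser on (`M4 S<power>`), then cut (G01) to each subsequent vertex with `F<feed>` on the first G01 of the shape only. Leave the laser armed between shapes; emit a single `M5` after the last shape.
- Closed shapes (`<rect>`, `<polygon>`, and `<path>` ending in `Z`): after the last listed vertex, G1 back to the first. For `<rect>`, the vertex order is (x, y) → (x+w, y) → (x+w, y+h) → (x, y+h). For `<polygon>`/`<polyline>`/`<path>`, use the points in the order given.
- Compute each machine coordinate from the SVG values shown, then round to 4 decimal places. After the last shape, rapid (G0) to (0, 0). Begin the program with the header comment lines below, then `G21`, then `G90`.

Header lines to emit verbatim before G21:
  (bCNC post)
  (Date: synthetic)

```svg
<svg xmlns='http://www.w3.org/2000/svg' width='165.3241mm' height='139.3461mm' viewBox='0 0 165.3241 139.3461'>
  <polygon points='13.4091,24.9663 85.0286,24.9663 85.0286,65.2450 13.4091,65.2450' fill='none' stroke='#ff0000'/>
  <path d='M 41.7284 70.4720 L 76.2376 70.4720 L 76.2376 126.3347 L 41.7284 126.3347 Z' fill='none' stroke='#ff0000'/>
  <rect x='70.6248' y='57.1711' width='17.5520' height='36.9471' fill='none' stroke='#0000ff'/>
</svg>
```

viewBox `0 0 165.3241 139.3461` with mm width/height → 1 unit = 1 mm. Flip: y_m = 139.3461 − y_svg.

**Shape 1** — `<polygon>` rectangle, stroke `#ff0000` → score (S451, F1358). Machine vertices: (13.4091,114.3798) → (85.0286,114.3798) → (85.0286,74.1011) → (13.4091,74.1011) → (13.4091,114.3798). Closed: final G1 returns to the first vertex.

**Shape 2** — `<path>` rectangle, stroke `#ff0000` → score (S451, F1358). Machine vertices: (41.7284,68.8741) → (76.2376,68.8741) → (76.2376,13.0114) → (41.7284,13.0114) → (41.7284,68.8741). Closed: final G1 returns to the first vertex.

**Shape 3** — `<rect>` rectangle, stroke `#0000ff` → engrave (S229, F2859). Machine vertices: (70.6248,82.1750) → (88.1768,82.1750) → (88.1768,45.2279) → (70.6248,45.2279) → (70.6248,82.1750). Closed: final G1 returns to the first vertex.

(bCNC post)
(Date: synthetic)
G21
G90
G0 X13.4091 Y114.3798
M4 S451
G01 X85.0286 Y114.3798 F1358
G01 X85.0286 Y74.1011
G01 X13.4091 Y74.1011
G01 X13.4091 Y114.3798
G0 X41.7284 Y68.8741
M4 S451
G01 X76.2376 Y68.8741 F1358
G01 X76.2376 Y13.0114
G01 X41.7284 Y13.0114
G01 X41.7284 Y68.8741
G0 X70.6248 Y82.1750
M4 S229
G01 X88.1768 Y82.1750 F2859
G01 X88.1768 Y45.2279
G01 X70.6248 Y45.2279
G01 X70.6248 Y82.1750
M5
G0 X0.0000 Y0.0000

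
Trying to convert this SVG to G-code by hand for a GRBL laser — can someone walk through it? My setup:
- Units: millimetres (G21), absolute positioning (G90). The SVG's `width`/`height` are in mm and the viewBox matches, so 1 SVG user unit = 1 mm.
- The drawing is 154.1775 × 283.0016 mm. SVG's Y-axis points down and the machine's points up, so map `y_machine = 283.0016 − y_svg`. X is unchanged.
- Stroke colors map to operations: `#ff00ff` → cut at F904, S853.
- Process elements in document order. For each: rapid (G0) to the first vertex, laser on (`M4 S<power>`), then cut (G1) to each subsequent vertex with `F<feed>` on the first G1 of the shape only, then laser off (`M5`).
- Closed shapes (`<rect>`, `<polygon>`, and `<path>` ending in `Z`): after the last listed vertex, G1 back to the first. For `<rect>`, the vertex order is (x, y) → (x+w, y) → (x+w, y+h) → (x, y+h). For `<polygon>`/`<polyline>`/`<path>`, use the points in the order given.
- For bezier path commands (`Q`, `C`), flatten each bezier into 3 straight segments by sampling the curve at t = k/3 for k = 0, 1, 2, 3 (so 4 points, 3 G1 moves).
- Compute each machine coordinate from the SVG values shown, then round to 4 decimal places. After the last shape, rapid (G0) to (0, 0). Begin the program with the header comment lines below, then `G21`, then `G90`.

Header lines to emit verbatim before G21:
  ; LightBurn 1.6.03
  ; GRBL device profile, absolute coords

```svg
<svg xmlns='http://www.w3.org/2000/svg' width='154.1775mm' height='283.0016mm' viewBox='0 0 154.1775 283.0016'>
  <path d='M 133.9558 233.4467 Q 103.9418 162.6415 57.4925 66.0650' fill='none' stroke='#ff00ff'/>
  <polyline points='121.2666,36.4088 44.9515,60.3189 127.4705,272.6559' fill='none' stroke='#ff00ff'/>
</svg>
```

viewBox `0 0 154.1775 283.0016` with mm width/height → 1 unit = 1 mm. Flip: y_m = 283.0016 − y_svg.

**Shape 1** — `<path>` quadratic bezier, stroke `#ff00ff` → cut (S853, F904). Control points (SVG): P0=(133.9558,233.4467), P1=(103.9418,162.6415), P2=(57.4925,66.0650); sampled at t=k/3. Machine vertices: (133.9558,49.5549) → (112.1203,99.6218) → (86.6326,155.4157) → (57.4925,216.9366). Open path.

**Shape 2** — `<polyline>` open polyline, stroke `#ff00ff` → cut (S853, F904). Machine vertices: (121.2666,246.5928) → (44.9515,222.6827) → (127.4705,10.3457). Open path.

; LightBurn 1.6.03
; GRBL device profile, absolute coords
G21
G90
G0 X133.9558 Y49.5549
M4 S853
G1 X112.1203 Y99.6218 F904
G1 X86.6326 Y155.4157
G1 X57.4925 Y216.9366
M5
G0 X121.2666 Y246.5928
M4 S853
G1 X44.9515 Y222.6827 F904
G1 X127.4705 Y10.3457
M5
G0 X0.0000 Y0.0000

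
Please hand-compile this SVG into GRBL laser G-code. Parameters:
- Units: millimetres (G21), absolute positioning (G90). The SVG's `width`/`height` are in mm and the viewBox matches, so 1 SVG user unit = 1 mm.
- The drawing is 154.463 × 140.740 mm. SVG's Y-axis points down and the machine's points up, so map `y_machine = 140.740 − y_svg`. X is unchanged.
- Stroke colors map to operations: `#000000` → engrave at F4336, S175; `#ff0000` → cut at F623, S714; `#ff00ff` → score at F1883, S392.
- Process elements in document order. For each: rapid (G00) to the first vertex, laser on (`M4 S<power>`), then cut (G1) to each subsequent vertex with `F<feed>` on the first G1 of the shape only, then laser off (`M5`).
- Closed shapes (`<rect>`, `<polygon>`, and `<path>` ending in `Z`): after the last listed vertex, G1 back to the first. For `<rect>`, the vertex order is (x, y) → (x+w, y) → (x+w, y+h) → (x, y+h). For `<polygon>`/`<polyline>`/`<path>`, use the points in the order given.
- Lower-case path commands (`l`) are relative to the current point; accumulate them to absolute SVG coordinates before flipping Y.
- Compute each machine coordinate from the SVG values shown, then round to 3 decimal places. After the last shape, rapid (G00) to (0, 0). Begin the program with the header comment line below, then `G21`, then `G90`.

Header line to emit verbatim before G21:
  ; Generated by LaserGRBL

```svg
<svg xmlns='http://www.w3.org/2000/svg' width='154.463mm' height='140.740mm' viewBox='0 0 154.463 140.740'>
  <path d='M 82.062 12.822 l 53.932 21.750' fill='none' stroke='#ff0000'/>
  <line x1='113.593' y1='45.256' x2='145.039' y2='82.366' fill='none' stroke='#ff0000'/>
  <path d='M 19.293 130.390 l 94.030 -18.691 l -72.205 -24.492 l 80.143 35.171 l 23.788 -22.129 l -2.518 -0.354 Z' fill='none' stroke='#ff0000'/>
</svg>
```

Since the viewBox matches the mm dimensions, user units are millimetres directly. The only transform is the Y-flip y_m = 140.740 − y_svg.

Shape 1 is a line segment drawn with `<path>`. Its stroke #ff0000 means cut at S714, F623. After flipping Y the toolpath is (82.062,127.918) → (135.994,106.168).

Shape 2 is a line segment drawn with `<line>`. Its stroke #ff0000 means cut at S714, F623. After flipping Y the toolpath is (113.593,95.484) → (145.039,58.374).

Shape 3 is a closed polygon drawn with `<path>`. Its stroke #ff0000 means cut at S714, F623. After flipping Y the toolpath is (19.293,10.350) → (113.323,29.041) → (41.118,53.533) → (121.261,18.362) → (145.049,40.491) → (142.531,40.845) → (19.293,10.350), returning to the start.

; Generated by LaserGRBL
G21
G90
G00 X82.062 Y127.918
M4 S714
G1 X135.994 Y106.168 F623
M5
G00 X113.593 Y95.484
M4 S714
G1 X145.039 Y58.374 F623
M5
G00 X19.293 Y10.350
M4 S714
G1 X113.323 Y29.041 F623
G1 X41.118 Y53.533
G1 X121.261 Y18.362
G1 X145.049 Y40.491
G1 X142.531 Y40.845
G1 X19.293 Y10.350
M5
G00 X0.000 Y0.000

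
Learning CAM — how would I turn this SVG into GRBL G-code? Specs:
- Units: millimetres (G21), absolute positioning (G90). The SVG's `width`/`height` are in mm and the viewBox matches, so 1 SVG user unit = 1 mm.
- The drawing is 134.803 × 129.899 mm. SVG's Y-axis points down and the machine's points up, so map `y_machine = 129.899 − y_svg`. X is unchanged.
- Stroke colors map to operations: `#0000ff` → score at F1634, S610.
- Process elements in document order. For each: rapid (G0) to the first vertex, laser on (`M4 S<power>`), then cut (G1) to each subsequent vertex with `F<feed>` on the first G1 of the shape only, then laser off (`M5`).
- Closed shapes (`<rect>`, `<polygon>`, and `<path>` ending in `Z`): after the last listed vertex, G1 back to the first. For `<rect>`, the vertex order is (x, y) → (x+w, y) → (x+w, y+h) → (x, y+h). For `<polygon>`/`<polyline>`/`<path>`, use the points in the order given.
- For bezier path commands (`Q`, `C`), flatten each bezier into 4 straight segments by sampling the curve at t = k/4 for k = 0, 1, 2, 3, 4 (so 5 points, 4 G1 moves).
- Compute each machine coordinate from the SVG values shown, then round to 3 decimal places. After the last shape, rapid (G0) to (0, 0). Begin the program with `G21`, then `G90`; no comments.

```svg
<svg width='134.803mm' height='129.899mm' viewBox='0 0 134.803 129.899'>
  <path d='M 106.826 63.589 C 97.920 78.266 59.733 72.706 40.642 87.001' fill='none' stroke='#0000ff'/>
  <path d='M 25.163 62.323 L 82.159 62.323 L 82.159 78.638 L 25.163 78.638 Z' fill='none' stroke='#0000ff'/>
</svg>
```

viewBox `0 0 134.803 129.899` with mm width/height → 1 unit = 1 mm. Flip: y_m = 129.899 − y_svg.

**Shape 1** — `<path>` cubic bezier, stroke `#0000ff` → score (S610, F1634). Control points (SVG): P0=(106.826,63.589), P1=(97.920,78.266), P2=(59.733,72.706), P3=(40.642,87.001); sampled at t=k/4. Machine vertices: (106.826,66.310) → (95.412,58.470) → (77.553,54.461) → (57.785,50.523) → (40.642,42.898). Open path.

**Shape 2** — `<path>` rectangle, stroke `#0000ff` → score (S610, F1634). Machine vertices: (25.163,67.576) → (82.159,67.576) → (82.159,51.261) → (25.163,51.261) → (25.163,67.576). Closed: final G1 returns to the first vertex.

G21
G90
G0 X106.826 Y66.310
M4 S610
G1 X95.412 Y58.470 F1634
G1 X77.553 Y54.461
G1 X57.785 Y50.523
G1 X40.642 Y42.898
M5
G0 X25.163 Y67.576
M4 S610
G1 X82.159 Y67.576 F1634
G1 X82.159 Y51.261
G1 X25.163 Y51.261
G1 X25.163 Y67.576
M5
G0 X0.000 Y0.000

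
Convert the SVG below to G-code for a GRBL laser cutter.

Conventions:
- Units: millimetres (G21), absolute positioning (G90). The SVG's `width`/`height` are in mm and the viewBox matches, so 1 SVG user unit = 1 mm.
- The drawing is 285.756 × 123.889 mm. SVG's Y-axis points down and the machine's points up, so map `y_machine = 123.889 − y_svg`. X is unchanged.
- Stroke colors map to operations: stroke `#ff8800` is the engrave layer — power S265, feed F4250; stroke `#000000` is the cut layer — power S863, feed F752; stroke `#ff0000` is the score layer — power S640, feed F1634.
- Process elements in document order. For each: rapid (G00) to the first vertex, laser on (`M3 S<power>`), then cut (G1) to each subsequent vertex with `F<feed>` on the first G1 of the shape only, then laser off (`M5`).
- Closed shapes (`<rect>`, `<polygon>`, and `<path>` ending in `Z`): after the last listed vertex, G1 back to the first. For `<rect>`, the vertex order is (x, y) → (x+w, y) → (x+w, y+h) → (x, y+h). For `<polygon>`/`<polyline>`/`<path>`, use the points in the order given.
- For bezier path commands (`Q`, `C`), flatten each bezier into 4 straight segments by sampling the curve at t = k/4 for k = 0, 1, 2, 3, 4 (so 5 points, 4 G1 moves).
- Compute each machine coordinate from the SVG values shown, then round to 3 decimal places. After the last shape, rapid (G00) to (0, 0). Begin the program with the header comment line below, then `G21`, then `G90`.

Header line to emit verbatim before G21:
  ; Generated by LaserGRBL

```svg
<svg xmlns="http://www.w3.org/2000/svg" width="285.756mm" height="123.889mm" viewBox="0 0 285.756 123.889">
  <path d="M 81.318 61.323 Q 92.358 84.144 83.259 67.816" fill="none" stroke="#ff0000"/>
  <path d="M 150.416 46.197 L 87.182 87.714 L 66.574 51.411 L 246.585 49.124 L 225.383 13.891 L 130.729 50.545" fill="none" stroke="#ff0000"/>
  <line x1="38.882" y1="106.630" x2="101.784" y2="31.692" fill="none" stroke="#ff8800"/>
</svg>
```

Since the viewBox matches the mm dimensions, user units are millimetres directly. The only transform is the Y-flip y_m = 123.889 − y_svg.

Shape 1 is a quadratic bezier drawn with `<path>`. Its stroke #ff0000 means score at S640, F1634. After flipping Y the toolpath is (81.318,62.566) → (85.579,53.602) → (87.323,49.532) → (86.550,50.356) → (83.259,56.073).

Shape 2 is a open polyline drawn with `<path>`. Its stroke #ff0000 means score at S640, F1634. After flipping Y the toolpath is (150.416,77.692) → (87.182,36.175) → (66.574,72.478) → (246.585,74.765) → (225.383,109.998) → (130.729,73.344).

Shape 3 is a line segment drawn with `<line>`. Its stroke #ff8800 means engrave at S265, F4250. After flipping Y the toolpath is (38.882,17.259) → (101.784,92.197).

; Generated by LaserGRBL
G21
G90
G00 X81.318 Y62.566
M3 S640
G1 X85.579 Y53.602 F1634
G1 X87.323 Y49.532
G1 X86.550 Y50.356
G1 X83.259 Y56.073
M5
G00 X150.416 Y77.692
M3 S640
G1 X87.182 Y36.175 F1634
G1 X66.574 Y72.478
G1 X246.585 Y74.765
G1 X225.383 Y109.998
G1 X130.729 Y73.344
M5
G00 X38.882 Y17.259
M3 S265
G1 X101.784 Y92.197 F4250
M5
G00 X0.000 Y0.000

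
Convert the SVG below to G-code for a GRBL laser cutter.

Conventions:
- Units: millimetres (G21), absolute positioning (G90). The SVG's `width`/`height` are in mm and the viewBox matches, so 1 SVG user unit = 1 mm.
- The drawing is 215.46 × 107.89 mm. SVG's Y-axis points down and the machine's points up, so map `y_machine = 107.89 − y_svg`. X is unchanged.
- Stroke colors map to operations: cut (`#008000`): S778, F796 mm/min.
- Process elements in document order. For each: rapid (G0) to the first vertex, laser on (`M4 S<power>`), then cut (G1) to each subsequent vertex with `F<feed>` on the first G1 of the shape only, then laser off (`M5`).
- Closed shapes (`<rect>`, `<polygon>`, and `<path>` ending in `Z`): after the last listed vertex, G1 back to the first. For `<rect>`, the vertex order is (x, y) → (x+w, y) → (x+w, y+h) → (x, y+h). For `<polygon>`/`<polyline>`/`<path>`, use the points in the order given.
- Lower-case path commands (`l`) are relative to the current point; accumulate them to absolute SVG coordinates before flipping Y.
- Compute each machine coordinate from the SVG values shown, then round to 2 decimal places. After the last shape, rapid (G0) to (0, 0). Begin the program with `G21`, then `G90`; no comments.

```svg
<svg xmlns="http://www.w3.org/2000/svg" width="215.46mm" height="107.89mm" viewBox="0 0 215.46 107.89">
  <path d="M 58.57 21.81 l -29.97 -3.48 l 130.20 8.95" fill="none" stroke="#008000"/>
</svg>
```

G21
G90
G0 X58.57 Y86.08
M4 S778
G1 X28.60 Y89.56 F796
G1 X158.80 Y80.61
M5
G0 X0.00 Y0.00

viewBox `0 0 215.46 107.89` with mm width/height → 1 unit = 1 mm. Flip: y_m = 107.89 − y_svg.

**Shape 1** — `<path>` open polyline, stroke `#008000` → cut (S778, F796). Machine vertices: (58.57,86.08) → (28.60,89.56) → (158.80,80.61). Open path.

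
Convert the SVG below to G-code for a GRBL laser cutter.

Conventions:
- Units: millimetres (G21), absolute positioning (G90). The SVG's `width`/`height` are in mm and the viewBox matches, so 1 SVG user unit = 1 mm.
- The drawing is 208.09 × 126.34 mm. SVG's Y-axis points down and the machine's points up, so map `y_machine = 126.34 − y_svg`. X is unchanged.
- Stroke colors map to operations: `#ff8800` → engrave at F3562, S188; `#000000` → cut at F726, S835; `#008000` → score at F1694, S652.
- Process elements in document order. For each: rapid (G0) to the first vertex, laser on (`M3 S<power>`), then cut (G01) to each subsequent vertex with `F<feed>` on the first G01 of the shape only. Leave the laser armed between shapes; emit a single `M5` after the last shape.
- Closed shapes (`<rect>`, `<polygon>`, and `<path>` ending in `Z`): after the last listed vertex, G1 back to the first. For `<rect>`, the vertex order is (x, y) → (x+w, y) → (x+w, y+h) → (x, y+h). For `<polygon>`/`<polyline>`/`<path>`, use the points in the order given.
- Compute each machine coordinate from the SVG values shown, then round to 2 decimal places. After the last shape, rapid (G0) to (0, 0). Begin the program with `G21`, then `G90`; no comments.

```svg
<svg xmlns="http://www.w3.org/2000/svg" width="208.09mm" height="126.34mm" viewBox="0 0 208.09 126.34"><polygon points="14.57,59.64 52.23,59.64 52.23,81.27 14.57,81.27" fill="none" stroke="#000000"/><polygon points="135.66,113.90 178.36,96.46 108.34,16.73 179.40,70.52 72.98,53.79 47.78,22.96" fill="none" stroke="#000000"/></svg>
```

G21
G90
G0 X14.57 Y66.70
M3 S835
G01 X52.23 Y66.70 F726
G01 X52.23 Y45.07
G01 X14.57 Y45.07
G01 X14.57 Y66.70
G0 X135.66 Y12.44
M3 S835
G01 X178.36 Y29.88 F726
G01 X108.34 Y109.61
G01 X179.40 Y55.82
G01 X72.98 Y72.55
G01 X47.78 Y103.38
G01 X135.66 Y12.44
M5
G0 X0.00 Y0.00

1 u = 1 mm; y_m = 126.34 − y.

[1] `<polygon>` rectangle, #000000→cut S835 F726: (14.57,66.70) → (52.23,66.70) → (52.23,45.07) → (14.57,45.07) → (14.57,66.70) (closed)

[2] `<polygon>` closed polygon, #000000→cut S835 F726: (135.66,12.44) → (178.36,29.88) → (108.34,109.61) → (179.40,55.82) → (72.98,72.55) → (47.78,103.38) → (135.66,12.44) (closed)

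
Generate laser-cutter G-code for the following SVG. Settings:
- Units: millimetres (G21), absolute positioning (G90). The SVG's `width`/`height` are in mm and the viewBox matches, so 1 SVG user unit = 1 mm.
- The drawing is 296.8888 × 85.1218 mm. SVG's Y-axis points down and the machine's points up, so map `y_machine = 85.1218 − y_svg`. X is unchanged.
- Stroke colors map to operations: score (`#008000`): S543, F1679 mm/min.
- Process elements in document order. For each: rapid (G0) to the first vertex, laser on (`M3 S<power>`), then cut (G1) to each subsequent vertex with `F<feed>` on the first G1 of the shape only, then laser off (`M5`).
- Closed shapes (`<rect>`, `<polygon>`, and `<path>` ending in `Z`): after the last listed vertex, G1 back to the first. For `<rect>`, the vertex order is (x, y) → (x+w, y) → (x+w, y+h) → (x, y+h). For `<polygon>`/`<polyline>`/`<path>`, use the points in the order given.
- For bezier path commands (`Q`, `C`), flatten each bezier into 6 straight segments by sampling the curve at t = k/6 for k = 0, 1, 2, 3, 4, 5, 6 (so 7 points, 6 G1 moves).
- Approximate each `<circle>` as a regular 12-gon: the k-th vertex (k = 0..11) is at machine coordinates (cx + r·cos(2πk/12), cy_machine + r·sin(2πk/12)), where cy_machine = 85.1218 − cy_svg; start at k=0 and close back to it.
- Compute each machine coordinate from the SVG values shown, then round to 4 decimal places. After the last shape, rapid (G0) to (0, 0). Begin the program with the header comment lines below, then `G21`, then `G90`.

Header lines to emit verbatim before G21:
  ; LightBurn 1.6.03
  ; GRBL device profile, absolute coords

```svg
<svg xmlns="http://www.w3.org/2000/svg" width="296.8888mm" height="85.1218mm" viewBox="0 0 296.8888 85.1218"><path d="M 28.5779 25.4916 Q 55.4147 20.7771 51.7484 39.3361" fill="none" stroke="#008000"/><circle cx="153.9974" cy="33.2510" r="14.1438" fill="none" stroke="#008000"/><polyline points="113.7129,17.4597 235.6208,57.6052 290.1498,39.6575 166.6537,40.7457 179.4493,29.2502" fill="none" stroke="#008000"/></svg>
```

; LightBurn 1.6.03
; GRBL device profile, absolute coords
G21
G90
G0 X28.5779 Y59.6302
M3 S543
G1 X36.6762 Y60.5552 F1679
G1 X43.0799 Y60.1873
G1 X47.7889 Y58.5263
G1 X50.8034 Y55.5724
G1 X52.1232 Y51.3255
G1 X51.7484 Y45.7857
M5
G0 X168.1412 Y51.8708
M3 S543
G1 X166.2463 Y58.9427 F1679
G1 X161.0693 Y64.1197
G1 X153.9974 Y66.0146
G1 X146.9255 Y64.1197
G1 X141.7485 Y58.9427
G1 X139.8536 Y51.8708
G1 X141.7485 Y44.7989
G1 X146.9255 Y39.6219
G1 X153.9974 Y37.7270
G1 X161.0693 Y39.6219
G1 X166.2463 Y44.7989
G1 X168.1412 Y51.8708
M5
G0 X113.7129 Y67.6621
M3 S543
G1 X235.6208 Y27.5166 F1679
G1 X290.1498 Y45.4643
G1 X166.6537 Y44.3761
G1 X179.4493 Y55.8716
M5
G0 X0.0000 Y0.0000

1 u = 1 mm; y_m = 85.1218 − y.

[1] `<path>` quadratic bezier, #008000→score S543 F1679: (28.5779,59.6302) → (36.6762,60.5552) → (43.0799,60.1873) → (47.7889,58.5263) → (50.8034,55.5724) → (52.1232,51.3255) → (51.7484,45.7857)

[2] `<circle>` circle, #008000→score S543 F1679: (168.1412,51.8708) → (166.2463,58.9427) → (161.0693,64.1197) → (153.9974,66.0146) → (146.9255,64.1197) → (141.7485,58.9427) → (139.8536,51.8708) → (141.7485,44.7989) → (146.9255,39.6219) → (153.9974,37.7270) → (161.0693,39.6219) → (166.2463,44.7989) → (168.1412,51.8708) (closed)

[3] `<polyline>` open polyline, #008000→score S543 F1679: (113.7129,67.6621) → (235.6208,27.5166) → (290.1498,45.4643) → (166.6537,44.3761) → (179.4493,55.8716)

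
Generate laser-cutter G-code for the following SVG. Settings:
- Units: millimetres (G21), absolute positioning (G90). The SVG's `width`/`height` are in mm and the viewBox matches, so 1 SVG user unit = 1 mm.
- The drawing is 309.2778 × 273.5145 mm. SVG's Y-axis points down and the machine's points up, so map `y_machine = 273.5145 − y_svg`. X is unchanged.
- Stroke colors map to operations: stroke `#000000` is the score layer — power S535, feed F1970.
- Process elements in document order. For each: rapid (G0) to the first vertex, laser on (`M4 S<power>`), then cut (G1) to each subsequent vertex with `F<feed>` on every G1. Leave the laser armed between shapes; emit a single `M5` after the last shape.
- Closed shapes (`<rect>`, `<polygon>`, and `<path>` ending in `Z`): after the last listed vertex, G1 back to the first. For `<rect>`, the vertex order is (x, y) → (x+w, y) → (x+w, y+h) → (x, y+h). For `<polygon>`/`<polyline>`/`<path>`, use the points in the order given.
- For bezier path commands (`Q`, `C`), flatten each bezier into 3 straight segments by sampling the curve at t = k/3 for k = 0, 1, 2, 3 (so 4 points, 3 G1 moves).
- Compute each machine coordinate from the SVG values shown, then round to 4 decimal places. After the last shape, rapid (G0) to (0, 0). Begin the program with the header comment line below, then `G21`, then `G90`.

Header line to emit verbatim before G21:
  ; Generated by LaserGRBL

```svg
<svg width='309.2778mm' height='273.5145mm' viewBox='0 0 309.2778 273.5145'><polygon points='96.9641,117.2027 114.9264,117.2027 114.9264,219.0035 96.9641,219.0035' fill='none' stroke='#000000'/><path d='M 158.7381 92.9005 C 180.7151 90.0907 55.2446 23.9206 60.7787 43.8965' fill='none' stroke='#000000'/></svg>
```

; Generated by LaserGRBL
G21
G90
G0 X96.9641 Y156.3118
M4 S535
G1 X114.9264 Y156.3118 F1970
G1 X114.9264 Y54.5110 F1970
G1 X96.9641 Y54.5110 F1970
G1 X96.9641 Y156.3118 F1970
G0 X158.7381 Y180.6140
M4 S535
G1 X141.8790 Y199.0066 F1970
G1 X88.5998 Y226.4158 F1970
G1 X60.7787 Y229.6180 F1970
M5
G0 X0.0000 Y0.0000

1 u = 1 mm; y_m = 273.5145 − y.

[1] `<polygon>` rectangle, #000000→score S535 F1970: (96.9641,156.3118) → (114.9264,156.3118) → (114.9264,54.5110) → (96.9641,54.5110) → (96.9641,156.3118) (closed)

[2] `<path>` cubic bezier, #000000→score S535 F1970: (158.7381,180.6140) → (141.8790,199.0066) → (88.5998,226.4158) → (60.7787,229.6180)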